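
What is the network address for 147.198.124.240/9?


IP:   10010011.11000110.01111100.11110000
Mask: 11111111.10000000.00000000.00000000
AND operation:
Net:  10010011.10000000.00000000.00000000
Network: 147.128.0.0/9


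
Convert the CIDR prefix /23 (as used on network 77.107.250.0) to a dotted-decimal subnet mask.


/23 means 23 network bits, 9 host bits
Binary: 11111111111111111111111000000000
Mask: 255.255.254.0


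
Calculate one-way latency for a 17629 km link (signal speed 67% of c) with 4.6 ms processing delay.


Speed = 0.67 * 3e5 km/s = 201000 km/s
Propagation delay = 17629 / 201000 = 0.0877 s = 87.7065 ms
Processing delay = 4.6 ms
Total one-way latency = 92.3065 ms


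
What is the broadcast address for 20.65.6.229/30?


Network: 20.65.6.228/30
Host bits = 2
Set all host bits to 1:
Broadcast: 20.65.6.231


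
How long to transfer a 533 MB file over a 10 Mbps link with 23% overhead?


Effective throughput = 10 * (1 - 23/100) = 7.7 Mbps
File size in Mb = 533 * 8 = 4264 Mb
Time = 4264 / 7.7
Time = 553.7662 seconds


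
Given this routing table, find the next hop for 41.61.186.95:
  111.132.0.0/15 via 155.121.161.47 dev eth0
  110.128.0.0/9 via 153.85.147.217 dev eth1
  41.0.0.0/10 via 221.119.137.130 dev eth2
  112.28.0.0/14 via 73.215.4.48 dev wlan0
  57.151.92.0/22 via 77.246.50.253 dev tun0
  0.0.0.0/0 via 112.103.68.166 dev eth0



Longest prefix match for 41.61.186.95:
  /15 111.132.0.0: no
  /9 110.128.0.0: no
  /10 41.0.0.0: MATCH
  /14 112.28.0.0: no
  /22 57.151.92.0: no
  /0 0.0.0.0: MATCH
Selected: next-hop 221.119.137.130 via eth2 (matched /10)


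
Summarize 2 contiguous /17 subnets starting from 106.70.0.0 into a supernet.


Original prefix: /17
Number of subnets: 2 = 2^1
New prefix = 17 - 1 = 16
Supernet: 106.70.0.0/16


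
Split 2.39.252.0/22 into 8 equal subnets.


New prefix = 22 + 3 = 25
Each subnet has 128 addresses
  2.39.252.0/25
  2.39.252.128/25
  2.39.253.0/25
  2.39.253.128/25
  2.39.254.0/25
  2.39.254.128/25
  2.39.255.0/25
  2.39.255.128/25
Subnets: 2.39.252.0/25, 2.39.252.128/25, 2.39.253.0/25, 2.39.253.128/25, 2.39.254.0/25, 2.39.254.128/25, 2.39.255.0/25, 2.39.255.128/25


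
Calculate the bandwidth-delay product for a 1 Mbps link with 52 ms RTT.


BDP = bandwidth * RTT
= 1 Mbps * 52 ms
= 1 * 1e6 * 52 / 1000 bits
= 52000 bits
= 6500 bytes
= 6.3477 KB
BDP = 52000 bits (6500 bytes)


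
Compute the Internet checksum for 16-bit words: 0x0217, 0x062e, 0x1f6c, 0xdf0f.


Sum all words (with carry folding):
+ 0x0217 = 0x0217
+ 0x062e = 0x0845
+ 0x1f6c = 0x27b1
+ 0xdf0f = 0x06c1
One's complement: ~0x06c1
Checksum = 0xf93e


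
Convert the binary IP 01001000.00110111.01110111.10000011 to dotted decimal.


01001000 = 72
00110111 = 55
01110111 = 119
10000011 = 131
IP: 72.55.119.131


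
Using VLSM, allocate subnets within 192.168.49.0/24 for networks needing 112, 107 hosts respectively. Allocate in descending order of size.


112 hosts -> /25 (126 usable): 192.168.49.0/25
107 hosts -> /25 (126 usable): 192.168.49.128/25
Allocation: 192.168.49.0/25 (112 hosts, 126 usable); 192.168.49.128/25 (107 hosts, 126 usable)


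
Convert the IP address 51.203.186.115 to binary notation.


51 = 00110011
203 = 11001011
186 = 10111010
115 = 01110011
Binary: 00110011.11001011.10111010.01110011


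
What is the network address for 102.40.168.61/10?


IP:   01100110.00101000.10101000.00111101
Mask: 11111111.11000000.00000000.00000000
AND operation:
Net:  01100110.00000000.00000000.00000000
Network: 102.0.0.0/10


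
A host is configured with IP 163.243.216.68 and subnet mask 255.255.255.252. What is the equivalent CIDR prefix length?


Binary: 11111111.11111111.11111111.11111100
Count leading 1s
Prefix: /30


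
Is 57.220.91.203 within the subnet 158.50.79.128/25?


Subnet network: 158.50.79.128
Test IP AND mask: 57.220.91.128
No, 57.220.91.203 is not in 158.50.79.128/25


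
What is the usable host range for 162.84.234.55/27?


Network: 162.84.234.32
Broadcast: 162.84.234.63
First usable = network + 1
Last usable = broadcast - 1
Range: 162.84.234.33 to 162.84.234.62


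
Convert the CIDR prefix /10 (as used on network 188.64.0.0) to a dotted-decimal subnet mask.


/10 means 10 network bits, 22 host bits
Binary: 11111111110000000000000000000000
Mask: 255.192.0.0


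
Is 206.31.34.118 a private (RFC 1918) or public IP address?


RFC 1918 private ranges:
  10.0.0.0/8 (10.0.0.0 - 10.255.255.255)
  172.16.0.0/12 (172.16.0.0 - 172.31.255.255)
  192.168.0.0/16 (192.168.0.0 - 192.168.255.255)
Public (not in any RFC 1918 range)


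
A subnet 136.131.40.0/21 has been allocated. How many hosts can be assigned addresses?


Host bits = 32 - 21 = 11
Total addresses = 2^11 = 2048
Usable = total - 2 (network and broadcast)
Usable hosts: 2046


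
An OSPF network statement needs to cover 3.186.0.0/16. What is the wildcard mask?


Subnet mask: 255.255.0.0
Wildcard = 255.255.255.255 - subnet mask
255 - 255 = 0
255 - 255 = 0
255 - 0 = 255
255 - 0 = 255
Wildcard: 0.0.255.255


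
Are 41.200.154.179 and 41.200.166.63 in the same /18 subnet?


Mask: 255.255.192.0
41.200.154.179 AND mask = 41.200.128.0
41.200.166.63 AND mask = 41.200.128.0
Yes, same subnet (41.200.128.0)


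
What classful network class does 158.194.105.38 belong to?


First octet: 158
Binary: 10011110
10xxxxxx -> Class B (128-191)
Class B, default mask 255.255.0.0 (/16)


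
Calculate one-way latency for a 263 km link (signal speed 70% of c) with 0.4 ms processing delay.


Speed = 0.7 * 3e5 km/s = 210000 km/s
Propagation delay = 263 / 210000 = 0.0013 s = 1.2524 ms
Processing delay = 0.4 ms
Total one-way latency = 1.6524 ms


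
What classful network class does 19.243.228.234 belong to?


First octet: 19
Binary: 00010011
0xxxxxxx -> Class A (1-126)
Class A, default mask 255.0.0.0 (/8)


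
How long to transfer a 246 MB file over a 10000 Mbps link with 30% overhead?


Effective throughput = 10000 * (1 - 30/100) = 7000 Mbps
File size in Mb = 246 * 8 = 1968 Mb
Time = 1968 / 7000
Time = 0.2811 seconds


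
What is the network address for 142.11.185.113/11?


IP:   10001110.00001011.10111001.01110001
Mask: 11111111.11100000.00000000.00000000
AND operation:
Net:  10001110.00000000.00000000.00000000
Network: 142.0.0.0/11


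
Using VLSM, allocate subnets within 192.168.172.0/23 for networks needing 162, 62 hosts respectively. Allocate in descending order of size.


162 hosts -> /24 (254 usable): 192.168.172.0/24
62 hosts -> /26 (62 usable): 192.168.173.0/26
Allocation: 192.168.172.0/24 (162 hosts, 254 usable); 192.168.173.0/26 (62 hosts, 62 usable)


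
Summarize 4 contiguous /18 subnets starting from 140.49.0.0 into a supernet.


Original prefix: /18
Number of subnets: 4 = 2^2
New prefix = 18 - 2 = 16
Supernet: 140.49.0.0/16


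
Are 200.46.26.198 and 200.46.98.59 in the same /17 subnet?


Mask: 255.255.128.0
200.46.26.198 AND mask = 200.46.0.0
200.46.98.59 AND mask = 200.46.0.0
Yes, same subnet (200.46.0.0)


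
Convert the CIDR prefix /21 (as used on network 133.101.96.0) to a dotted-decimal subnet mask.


/21 means 21 network bits, 11 host bits
Binary: 11111111111111111111100000000000
Mask: 255.255.248.0


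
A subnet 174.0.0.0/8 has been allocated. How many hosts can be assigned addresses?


Host bits = 32 - 8 = 24
Total addresses = 2^24 = 16777216
Usable = total - 2 (network and broadcast)
Usable hosts: 16777214


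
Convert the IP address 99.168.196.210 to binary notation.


99 = 01100011
168 = 10101000
196 = 11000100
210 = 11010010
Binary: 01100011.10101000.11000100.11010010


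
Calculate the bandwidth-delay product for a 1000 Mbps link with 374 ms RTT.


BDP = bandwidth * RTT
= 1000 Mbps * 374 ms
= 1000 * 1e6 * 374 / 1000 bits
= 374000000 bits
= 46750000 bytes
= 45654.2969 KB
BDP = 374000000 bits (46750000 bytes)


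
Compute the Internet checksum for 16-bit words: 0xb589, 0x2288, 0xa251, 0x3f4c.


Sum all words (with carry folding):
+ 0xb589 = 0xb589
+ 0x2288 = 0xd811
+ 0xa251 = 0x7a63
+ 0x3f4c = 0xb9af
One's complement: ~0xb9af
Checksum = 0x4650


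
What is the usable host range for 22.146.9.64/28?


Network: 22.146.9.64
Broadcast: 22.146.9.79
First usable = network + 1
Last usable = broadcast - 1
Range: 22.146.9.65 to 22.146.9.78


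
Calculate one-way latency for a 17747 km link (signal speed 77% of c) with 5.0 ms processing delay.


Speed = 0.77 * 3e5 km/s = 231000 km/s
Propagation delay = 17747 / 231000 = 0.0768 s = 76.8268 ms
Processing delay = 5.0 ms
Total one-way latency = 81.8268 ms


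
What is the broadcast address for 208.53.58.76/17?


Network: 208.53.0.0/17
Host bits = 15
Set all host bits to 1:
Broadcast: 208.53.127.255


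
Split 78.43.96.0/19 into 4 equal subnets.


New prefix = 19 + 2 = 21
Each subnet has 2048 addresses
  78.43.96.0/21
  78.43.104.0/21
  78.43.112.0/21
  78.43.120.0/21
Subnets: 78.43.96.0/21, 78.43.104.0/21, 78.43.112.0/21, 78.43.120.0/21


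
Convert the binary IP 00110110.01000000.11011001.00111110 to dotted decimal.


00110110 = 54
01000000 = 64
11011001 = 217
00111110 = 62
IP: 54.64.217.62


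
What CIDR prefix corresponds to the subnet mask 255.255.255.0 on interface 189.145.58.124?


Binary: 11111111.11111111.11111111.00000000
Count leading 1s
Prefix: /24


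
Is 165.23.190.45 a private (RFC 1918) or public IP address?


RFC 1918 private ranges:
  10.0.0.0/8 (10.0.0.0 - 10.255.255.255)
  172.16.0.0/12 (172.16.0.0 - 172.31.255.255)
  192.168.0.0/16 (192.168.0.0 - 192.168.255.255)
Public (not in any RFC 1918 range)


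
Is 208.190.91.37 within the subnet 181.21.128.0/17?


Subnet network: 181.21.128.0
Test IP AND mask: 208.190.0.0
No, 208.190.91.37 is not in 181.21.128.0/17


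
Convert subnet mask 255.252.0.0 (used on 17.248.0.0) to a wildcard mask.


Subnet mask: 255.252.0.0
Wildcard = 255.255.255.255 - subnet mask
255 - 255 = 0
255 - 252 = 3
255 - 0 = 255
255 - 0 = 255
Wildcard: 0.3.255.255


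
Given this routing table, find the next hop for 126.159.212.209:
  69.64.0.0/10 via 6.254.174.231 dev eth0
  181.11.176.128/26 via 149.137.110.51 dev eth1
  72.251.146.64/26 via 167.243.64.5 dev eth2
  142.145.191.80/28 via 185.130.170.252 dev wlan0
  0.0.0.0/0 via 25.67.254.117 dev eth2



Longest prefix match for 126.159.212.209:
  /10 69.64.0.0: no
  /26 181.11.176.128: no
  /26 72.251.146.64: no
  /28 142.145.191.80: no
  /0 0.0.0.0: MATCH
Selected: next-hop 25.67.254.117 via eth2 (matched /0)


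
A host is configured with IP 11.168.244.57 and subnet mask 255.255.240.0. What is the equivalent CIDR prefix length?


Binary: 11111111.11111111.11110000.00000000
Count leading 1s
Prefix: /20


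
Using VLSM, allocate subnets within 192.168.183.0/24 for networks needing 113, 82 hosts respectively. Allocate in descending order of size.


113 hosts -> /25 (126 usable): 192.168.183.0/25
82 hosts -> /25 (126 usable): 192.168.183.128/25
Allocation: 192.168.183.0/25 (113 hosts, 126 usable); 192.168.183.128/25 (82 hosts, 126 usable)


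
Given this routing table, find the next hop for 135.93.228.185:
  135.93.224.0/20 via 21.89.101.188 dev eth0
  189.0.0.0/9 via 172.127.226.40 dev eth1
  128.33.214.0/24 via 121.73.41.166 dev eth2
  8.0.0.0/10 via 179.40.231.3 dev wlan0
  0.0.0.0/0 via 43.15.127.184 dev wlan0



Longest prefix match for 135.93.228.185:
  /20 135.93.224.0: MATCH
  /9 189.0.0.0: no
  /24 128.33.214.0: no
  /10 8.0.0.0: no
  /0 0.0.0.0: MATCH
Selected: next-hop 21.89.101.188 via eth0 (matched /20)


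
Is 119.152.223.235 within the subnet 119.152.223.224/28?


Subnet network: 119.152.223.224
Test IP AND mask: 119.152.223.224
Yes, 119.152.223.235 is in 119.152.223.224/28


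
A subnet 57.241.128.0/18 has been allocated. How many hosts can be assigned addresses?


Host bits = 32 - 18 = 14
Total addresses = 2^14 = 16384
Usable = total - 2 (network and broadcast)
Usable hosts: 16382


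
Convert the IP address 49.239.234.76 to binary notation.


49 = 00110001
239 = 11101111
234 = 11101010
76 = 01001100
Binary: 00110001.11101111.11101010.01001100


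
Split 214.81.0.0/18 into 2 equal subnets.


New prefix = 18 + 1 = 19
Each subnet has 8192 addresses
  214.81.0.0/19
  214.81.32.0/19
Subnets: 214.81.0.0/19, 214.81.32.0/19


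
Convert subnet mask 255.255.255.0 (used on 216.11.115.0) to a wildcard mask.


Subnet mask: 255.255.255.0
Wildcard = 255.255.255.255 - subnet mask
255 - 255 = 0
255 - 255 = 0
255 - 255 = 0
255 - 0 = 255
Wildcard: 0.0.0.255


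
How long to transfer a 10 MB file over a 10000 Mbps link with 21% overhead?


Effective throughput = 10000 * (1 - 21/100) = 7900 Mbps
File size in Mb = 10 * 8 = 80 Mb
Time = 80 / 7900
Time = 0.0101 seconds


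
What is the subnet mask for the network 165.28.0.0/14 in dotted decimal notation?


/14 means 14 network bits, 18 host bits
Binary: 11111111111111000000000000000000
Mask: 255.252.0.0


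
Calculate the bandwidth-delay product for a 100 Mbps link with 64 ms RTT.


BDP = bandwidth * RTT
= 100 Mbps * 64 ms
= 100 * 1e6 * 64 / 1000 bits
= 6400000 bits
= 800000 bytes
= 781.25 KB
BDP = 6400000 bits (800000 bytes)


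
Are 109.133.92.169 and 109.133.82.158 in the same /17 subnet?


Mask: 255.255.128.0
109.133.92.169 AND mask = 109.133.0.0
109.133.82.158 AND mask = 109.133.0.0
Yes, same subnet (109.133.0.0)


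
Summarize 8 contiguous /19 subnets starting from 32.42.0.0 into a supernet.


Original prefix: /19
Number of subnets: 8 = 2^3
New prefix = 19 - 3 = 16
Supernet: 32.42.0.0/16


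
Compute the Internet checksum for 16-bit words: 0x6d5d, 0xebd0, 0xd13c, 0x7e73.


Sum all words (with carry folding):
+ 0x6d5d = 0x6d5d
+ 0xebd0 = 0x592e
+ 0xd13c = 0x2a6b
+ 0x7e73 = 0xa8de
One's complement: ~0xa8de
Checksum = 0x5721


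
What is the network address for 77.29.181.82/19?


IP:   01001101.00011101.10110101.01010010
Mask: 11111111.11111111.11100000.00000000
AND operation:
Net:  01001101.00011101.10100000.00000000
Network: 77.29.160.0/19


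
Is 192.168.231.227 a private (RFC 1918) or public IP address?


RFC 1918 private ranges:
  10.0.0.0/8 (10.0.0.0 - 10.255.255.255)
  172.16.0.0/12 (172.16.0.0 - 172.31.255.255)
  192.168.0.0/16 (192.168.0.0 - 192.168.255.255)
Private (in 192.168.0.0/16)


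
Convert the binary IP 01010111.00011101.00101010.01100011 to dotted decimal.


01010111 = 87
00011101 = 29
00101010 = 42
01100011 = 99
IP: 87.29.42.99


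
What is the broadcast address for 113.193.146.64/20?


Network: 113.193.144.0/20
Host bits = 12
Set all host bits to 1:
Broadcast: 113.193.159.255


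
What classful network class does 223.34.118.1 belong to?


First octet: 223
Binary: 11011111
110xxxxx -> Class C (192-223)
Class C, default mask 255.255.255.0 (/24)


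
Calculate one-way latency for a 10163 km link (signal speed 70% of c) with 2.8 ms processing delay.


Speed = 0.7 * 3e5 km/s = 210000 km/s
Propagation delay = 10163 / 210000 = 0.0484 s = 48.3952 ms
Processing delay = 2.8 ms
Total one-way latency = 51.1952 ms


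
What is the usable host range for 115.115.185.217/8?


Network: 115.0.0.0
Broadcast: 115.255.255.255
First usable = network + 1
Last usable = broadcast - 1
Range: 115.0.0.1 to 115.255.255.254


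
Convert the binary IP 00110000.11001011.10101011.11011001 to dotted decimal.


00110000 = 48
11001011 = 203
10101011 = 171
11011001 = 217
IP: 48.203.171.217


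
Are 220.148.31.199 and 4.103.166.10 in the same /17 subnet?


Mask: 255.255.128.0
220.148.31.199 AND mask = 220.148.0.0
4.103.166.10 AND mask = 4.103.128.0
No, different subnets (220.148.0.0 vs 4.103.128.0)


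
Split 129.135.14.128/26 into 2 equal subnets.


New prefix = 26 + 1 = 27
Each subnet has 32 addresses
  129.135.14.128/27
  129.135.14.160/27
Subnets: 129.135.14.128/27, 129.135.14.160/27


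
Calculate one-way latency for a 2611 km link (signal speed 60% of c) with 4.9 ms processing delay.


Speed = 0.6 * 3e5 km/s = 180000 km/s
Propagation delay = 2611 / 180000 = 0.0145 s = 14.5056 ms
Processing delay = 4.9 ms
Total one-way latency = 19.4056 ms


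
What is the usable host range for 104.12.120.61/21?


Network: 104.12.120.0
Broadcast: 104.12.127.255
First usable = network + 1
Last usable = broadcast - 1
Range: 104.12.120.1 to 104.12.127.254


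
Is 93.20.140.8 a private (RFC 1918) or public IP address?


RFC 1918 private ranges:
  10.0.0.0/8 (10.0.0.0 - 10.255.255.255)
  172.16.0.0/12 (172.16.0.0 - 172.31.255.255)
  192.168.0.0/16 (192.168.0.0 - 192.168.255.255)
Public (not in any RFC 1918 range)


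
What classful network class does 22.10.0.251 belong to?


First octet: 22
Binary: 00010110
0xxxxxxx -> Class A (1-126)
Class A, default mask 255.0.0.0 (/8)


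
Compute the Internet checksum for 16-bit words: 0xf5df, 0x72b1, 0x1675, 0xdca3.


Sum all words (with carry folding):
+ 0xf5df = 0xf5df
+ 0x72b1 = 0x6891
+ 0x1675 = 0x7f06
+ 0xdca3 = 0x5baa
One's complement: ~0x5baa
Checksum = 0xa455


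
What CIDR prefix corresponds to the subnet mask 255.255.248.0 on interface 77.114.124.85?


Binary: 11111111.11111111.11111000.00000000
Count leading 1s
Prefix: /21


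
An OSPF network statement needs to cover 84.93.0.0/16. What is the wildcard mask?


Subnet mask: 255.255.0.0
Wildcard = 255.255.255.255 - subnet mask
255 - 255 = 0
255 - 255 = 0
255 - 0 = 255
255 - 0 = 255
Wildcard: 0.0.255.255


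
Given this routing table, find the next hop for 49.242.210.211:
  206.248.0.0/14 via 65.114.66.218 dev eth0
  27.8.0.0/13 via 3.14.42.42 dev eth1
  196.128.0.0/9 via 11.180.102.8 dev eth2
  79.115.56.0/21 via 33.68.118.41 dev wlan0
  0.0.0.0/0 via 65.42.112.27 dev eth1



Longest prefix match for 49.242.210.211:
  /14 206.248.0.0: no
  /13 27.8.0.0: no
  /9 196.128.0.0: no
  /21 79.115.56.0: no
  /0 0.0.0.0: MATCH
Selected: next-hop 65.42.112.27 via eth1 (matched /0)


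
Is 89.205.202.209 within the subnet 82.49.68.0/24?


Subnet network: 82.49.68.0
Test IP AND mask: 89.205.202.0
No, 89.205.202.209 is not in 82.49.68.0/24


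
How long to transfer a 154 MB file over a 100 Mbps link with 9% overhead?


Effective throughput = 100 * (1 - 9/100) = 91 Mbps
File size in Mb = 154 * 8 = 1232 Mb
Time = 1232 / 91
Time = 13.5385 seconds


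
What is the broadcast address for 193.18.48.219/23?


Network: 193.18.48.0/23
Host bits = 9
Set all host bits to 1:
Broadcast: 193.18.49.255


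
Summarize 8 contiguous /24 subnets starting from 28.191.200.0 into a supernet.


Original prefix: /24
Number of subnets: 8 = 2^3
New prefix = 24 - 3 = 21
Supernet: 28.191.200.0/21


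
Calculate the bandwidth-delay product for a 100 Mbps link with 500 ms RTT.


BDP = bandwidth * RTT
= 100 Mbps * 500 ms
= 100 * 1e6 * 500 / 1000 bits
= 50000000 bits
= 6250000 bytes
= 6103.5156 KB
BDP = 50000000 bits (6250000 bytes)


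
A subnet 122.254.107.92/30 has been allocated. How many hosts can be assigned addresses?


Host bits = 32 - 30 = 2
Total addresses = 2^2 = 4
Usable = total - 2 (network and broadcast)
Usable hosts: 2


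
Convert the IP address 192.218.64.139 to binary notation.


192 = 11000000
218 = 11011010
64 = 01000000
139 = 10001011
Binary: 11000000.11011010.01000000.10001011


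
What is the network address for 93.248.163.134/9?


IP:   01011101.11111000.10100011.10000110
Mask: 11111111.10000000.00000000.00000000
AND operation:
Net:  01011101.10000000.00000000.00000000
Network: 93.128.0.0/9


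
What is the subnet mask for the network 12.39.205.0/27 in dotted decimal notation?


/27 means 27 network bits, 5 host bits
Binary: 11111111111111111111111111100000
Mask: 255.255.255.224


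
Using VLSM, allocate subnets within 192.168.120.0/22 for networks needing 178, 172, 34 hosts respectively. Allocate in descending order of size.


178 hosts -> /24 (254 usable): 192.168.120.0/24
172 hosts -> /24 (254 usable): 192.168.121.0/24
34 hosts -> /26 (62 usable): 192.168.122.0/26
Allocation: 192.168.120.0/24 (178 hosts, 254 usable); 192.168.121.0/24 (172 hosts, 254 usable); 192.168.122.0/26 (34 hosts, 62 usable)


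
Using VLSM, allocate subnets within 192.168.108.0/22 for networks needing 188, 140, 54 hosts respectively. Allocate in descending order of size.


188 hosts -> /24 (254 usable): 192.168.108.0/24
140 hosts -> /24 (254 usable): 192.168.109.0/24
54 hosts -> /26 (62 usable): 192.168.110.0/26
Allocation: 192.168.108.0/24 (188 hosts, 254 usable); 192.168.109.0/24 (140 hosts, 254 usable); 192.168.110.0/26 (54 hosts, 62 usable)


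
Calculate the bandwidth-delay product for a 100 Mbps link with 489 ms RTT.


BDP = bandwidth * RTT
= 100 Mbps * 489 ms
= 100 * 1e6 * 489 / 1000 bits
= 48900000 bits
= 6112500 bytes
= 5969.2383 KB
BDP = 48900000 bits (6112500 bytes)


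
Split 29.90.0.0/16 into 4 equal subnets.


New prefix = 16 + 2 = 18
Each subnet has 16384 addresses
  29.90.0.0/18
  29.90.64.0/18
  29.90.128.0/18
  29.90.192.0/18
Subnets: 29.90.0.0/18, 29.90.64.0/18, 29.90.128.0/18, 29.90.192.0/18


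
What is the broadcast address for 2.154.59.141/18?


Network: 2.154.0.0/18
Host bits = 14
Set all host bits to 1:
Broadcast: 2.154.63.255


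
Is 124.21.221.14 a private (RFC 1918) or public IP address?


RFC 1918 private ranges:
  10.0.0.0/8 (10.0.0.0 - 10.255.255.255)
  172.16.0.0/12 (172.16.0.0 - 172.31.255.255)
  192.168.0.0/16 (192.168.0.0 - 192.168.255.255)
Public (not in any RFC 1918 range)


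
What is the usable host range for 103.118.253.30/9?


Network: 103.0.0.0
Broadcast: 103.127.255.255
First usable = network + 1
Last usable = broadcast - 1
Range: 103.0.0.1 to 103.127.255.254


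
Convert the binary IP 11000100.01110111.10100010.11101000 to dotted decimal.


11000100 = 196
01110111 = 119
10100010 = 162
11101000 = 232
IP: 196.119.162.232


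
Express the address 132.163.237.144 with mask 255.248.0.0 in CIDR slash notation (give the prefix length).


Binary: 11111111.11111000.00000000.00000000
Count leading 1s
Prefix: /13


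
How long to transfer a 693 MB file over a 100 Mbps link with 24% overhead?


Effective throughput = 100 * (1 - 24/100) = 76 Mbps
File size in Mb = 693 * 8 = 5544 Mb
Time = 5544 / 76
Time = 72.9474 seconds


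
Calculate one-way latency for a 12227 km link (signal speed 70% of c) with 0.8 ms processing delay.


Speed = 0.7 * 3e5 km/s = 210000 km/s
Propagation delay = 12227 / 210000 = 0.0582 s = 58.2238 ms
Processing delay = 0.8 ms
Total one-way latency = 59.0238 ms


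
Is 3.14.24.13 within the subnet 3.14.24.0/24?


Subnet network: 3.14.24.0
Test IP AND mask: 3.14.24.0
Yes, 3.14.24.13 is in 3.14.24.0/24


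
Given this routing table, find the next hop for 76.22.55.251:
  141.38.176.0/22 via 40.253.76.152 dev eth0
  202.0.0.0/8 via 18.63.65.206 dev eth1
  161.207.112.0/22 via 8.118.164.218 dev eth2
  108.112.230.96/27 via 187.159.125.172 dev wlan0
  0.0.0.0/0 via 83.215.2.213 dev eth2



Longest prefix match for 76.22.55.251:
  /22 141.38.176.0: no
  /8 202.0.0.0: no
  /22 161.207.112.0: no
  /27 108.112.230.96: no
  /0 0.0.0.0: MATCH
Selected: next-hop 83.215.2.213 via eth2 (matched /0)


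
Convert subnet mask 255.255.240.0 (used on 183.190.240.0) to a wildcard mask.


Subnet mask: 255.255.240.0
Wildcard = 255.255.255.255 - subnet mask
255 - 255 = 0
255 - 255 = 0
255 - 240 = 15
255 - 0 = 255
Wildcard: 0.0.15.255


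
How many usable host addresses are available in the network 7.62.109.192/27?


Host bits = 32 - 27 = 5
Total addresses = 2^5 = 32
Usable = total - 2 (network and broadcast)
Usable hosts: 30


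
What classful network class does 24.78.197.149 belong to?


First octet: 24
Binary: 00011000
0xxxxxxx -> Class A (1-126)
Class A, default mask 255.0.0.0 (/8)


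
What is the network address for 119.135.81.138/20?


IP:   01110111.10000111.01010001.10001010
Mask: 11111111.11111111.11110000.00000000
AND operation:
Net:  01110111.10000111.01010000.00000000
Network: 119.135.80.0/20


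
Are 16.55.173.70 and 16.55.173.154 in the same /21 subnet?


Mask: 255.255.248.0
16.55.173.70 AND mask = 16.55.168.0
16.55.173.154 AND mask = 16.55.168.0
Yes, same subnet (16.55.168.0)


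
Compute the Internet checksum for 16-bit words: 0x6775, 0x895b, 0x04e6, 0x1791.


Sum all words (with carry folding):
+ 0x6775 = 0x6775
+ 0x895b = 0xf0d0
+ 0x04e6 = 0xf5b6
+ 0x1791 = 0x0d48
One's complement: ~0x0d48
Checksum = 0xf2b7


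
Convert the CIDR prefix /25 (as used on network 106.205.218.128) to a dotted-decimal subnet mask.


/25 means 25 network bits, 7 host bits
Binary: 11111111111111111111111110000000
Mask: 255.255.255.128


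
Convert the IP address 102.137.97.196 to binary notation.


102 = 01100110
137 = 10001001
97 = 01100001
196 = 11000100
Binary: 01100110.10001001.01100001.11000100


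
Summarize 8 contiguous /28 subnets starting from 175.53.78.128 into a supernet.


Original prefix: /28
Number of subnets: 8 = 2^3
New prefix = 28 - 3 = 25
Supernet: 175.53.78.128/25


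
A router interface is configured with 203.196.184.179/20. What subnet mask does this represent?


/20 means 20 network bits, 12 host bits
Binary: 11111111111111111111000000000000
Mask: 255.255.240.0


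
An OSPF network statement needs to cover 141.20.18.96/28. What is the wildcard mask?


Subnet mask: 255.255.255.240
Wildcard = 255.255.255.255 - subnet mask
255 - 255 = 0
255 - 255 = 0
255 - 255 = 0
255 - 240 = 15
Wildcard: 0.0.0.15


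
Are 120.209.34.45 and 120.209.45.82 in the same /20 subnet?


Mask: 255.255.240.0
120.209.34.45 AND mask = 120.209.32.0
120.209.45.82 AND mask = 120.209.32.0
Yes, same subnet (120.209.32.0)


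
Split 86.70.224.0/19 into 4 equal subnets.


New prefix = 19 + 2 = 21
Each subnet has 2048 addresses
  86.70.224.0/21
  86.70.232.0/21
  86.70.240.0/21
  86.70.248.0/21
Subnets: 86.70.224.0/21, 86.70.232.0/21, 86.70.240.0/21, 86.70.248.0/21


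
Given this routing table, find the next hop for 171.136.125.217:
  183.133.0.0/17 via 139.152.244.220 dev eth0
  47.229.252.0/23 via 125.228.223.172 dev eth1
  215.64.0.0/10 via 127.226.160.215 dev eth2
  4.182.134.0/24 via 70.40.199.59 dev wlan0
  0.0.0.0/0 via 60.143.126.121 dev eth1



Longest prefix match for 171.136.125.217:
  /17 183.133.0.0: no
  /23 47.229.252.0: no
  /10 215.64.0.0: no
  /24 4.182.134.0: no
  /0 0.0.0.0: MATCH
Selected: next-hop 60.143.126.121 via eth1 (matched /0)


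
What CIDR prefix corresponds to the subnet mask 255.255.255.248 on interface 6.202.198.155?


Binary: 11111111.11111111.11111111.11111000
Count leading 1s
Prefix: /29


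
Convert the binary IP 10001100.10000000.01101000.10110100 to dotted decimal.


10001100 = 140
10000000 = 128
01101000 = 104
10110100 = 180
IP: 140.128.104.180


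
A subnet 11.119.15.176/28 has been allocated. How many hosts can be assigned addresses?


Host bits = 32 - 28 = 4
Total addresses = 2^4 = 16
Usable = total - 2 (network and broadcast)
Usable hosts: 14


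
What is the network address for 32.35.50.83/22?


IP:   00100000.00100011.00110010.01010011
Mask: 11111111.11111111.11111100.00000000
AND operation:
Net:  00100000.00100011.00110000.00000000
Network: 32.35.48.0/22


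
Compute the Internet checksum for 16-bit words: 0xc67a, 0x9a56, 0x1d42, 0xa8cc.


Sum all words (with carry folding):
+ 0xc67a = 0xc67a
+ 0x9a56 = 0x60d1
+ 0x1d42 = 0x7e13
+ 0xa8cc = 0x26e0
One's complement: ~0x26e0
Checksum = 0xd91f


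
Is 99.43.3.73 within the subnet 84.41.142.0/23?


Subnet network: 84.41.142.0
Test IP AND mask: 99.43.2.0
No, 99.43.3.73 is not in 84.41.142.0/23


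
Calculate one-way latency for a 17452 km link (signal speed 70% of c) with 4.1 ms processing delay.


Speed = 0.7 * 3e5 km/s = 210000 km/s
Propagation delay = 17452 / 210000 = 0.0831 s = 83.1048 ms
Processing delay = 4.1 ms
Total one-way latency = 87.2048 ms


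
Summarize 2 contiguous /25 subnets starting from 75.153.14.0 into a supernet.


Original prefix: /25
Number of subnets: 2 = 2^1
New prefix = 25 - 1 = 24
Supernet: 75.153.14.0/24


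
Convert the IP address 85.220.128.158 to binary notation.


85 = 01010101
220 = 11011100
128 = 10000000
158 = 10011110
Binary: 01010101.11011100.10000000.10011110


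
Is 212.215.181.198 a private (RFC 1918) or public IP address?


RFC 1918 private ranges:
  10.0.0.0/8 (10.0.0.0 - 10.255.255.255)
  172.16.0.0/12 (172.16.0.0 - 172.31.255.255)
  192.168.0.0/16 (192.168.0.0 - 192.168.255.255)
Public (not in any RFC 1918 range)


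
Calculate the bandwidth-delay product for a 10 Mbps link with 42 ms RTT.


BDP = bandwidth * RTT
= 10 Mbps * 42 ms
= 10 * 1e6 * 42 / 1000 bits
= 420000 bits
= 52500 bytes
= 51.2695 KB
BDP = 420000 bits (52500 bytes)


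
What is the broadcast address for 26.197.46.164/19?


Network: 26.197.32.0/19
Host bits = 13
Set all host bits to 1:
Broadcast: 26.197.63.255


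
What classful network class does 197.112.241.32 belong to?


First octet: 197
Binary: 11000101
110xxxxx -> Class C (192-223)
Class C, default mask 255.255.255.0 (/24)


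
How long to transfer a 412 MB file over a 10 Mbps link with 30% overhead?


Effective throughput = 10 * (1 - 30/100) = 7 Mbps
File size in Mb = 412 * 8 = 3296 Mb
Time = 3296 / 7
Time = 470.8571 seconds


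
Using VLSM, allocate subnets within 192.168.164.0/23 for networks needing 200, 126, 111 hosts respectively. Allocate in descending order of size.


200 hosts -> /24 (254 usable): 192.168.164.0/24
126 hosts -> /25 (126 usable): 192.168.165.0/25
111 hosts -> /25 (126 usable): 192.168.165.128/25
Allocation: 192.168.164.0/24 (200 hosts, 254 usable); 192.168.165.0/25 (126 hosts, 126 usable); 192.168.165.128/25 (111 hosts, 126 usable)


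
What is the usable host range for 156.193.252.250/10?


Network: 156.192.0.0
Broadcast: 156.255.255.255
First usable = network + 1
Last usable = broadcast - 1
Range: 156.192.0.1 to 156.255.255.254


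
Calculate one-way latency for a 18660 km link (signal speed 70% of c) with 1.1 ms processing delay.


Speed = 0.7 * 3e5 km/s = 210000 km/s
Propagation delay = 18660 / 210000 = 0.0889 s = 88.8571 ms
Processing delay = 1.1 ms
Total one-way latency = 89.9571 ms


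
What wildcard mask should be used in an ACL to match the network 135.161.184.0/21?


Subnet mask: 255.255.248.0
Wildcard = 255.255.255.255 - subnet mask
255 - 255 = 0
255 - 255 = 0
255 - 248 = 7
255 - 0 = 255
Wildcard: 0.0.7.255


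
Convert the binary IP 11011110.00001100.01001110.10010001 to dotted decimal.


11011110 = 222
00001100 = 12
01001110 = 78
10010001 = 145
IP: 222.12.78.145


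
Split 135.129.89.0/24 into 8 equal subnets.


New prefix = 24 + 3 = 27
Each subnet has 32 addresses
  135.129.89.0/27
  135.129.89.32/27
  135.129.89.64/27
  135.129.89.96/27
  135.129.89.128/27
  135.129.89.160/27
  135.129.89.192/27
  135.129.89.224/27
Subnets: 135.129.89.0/27, 135.129.89.32/27, 135.129.89.64/27, 135.129.89.96/27, 135.129.89.128/27, 135.129.89.160/27, 135.129.89.192/27, 135.129.89.224/27


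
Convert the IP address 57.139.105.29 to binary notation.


57 = 00111001
139 = 10001011
105 = 01101001
29 = 00011101
Binary: 00111001.10001011.01101001.00011101


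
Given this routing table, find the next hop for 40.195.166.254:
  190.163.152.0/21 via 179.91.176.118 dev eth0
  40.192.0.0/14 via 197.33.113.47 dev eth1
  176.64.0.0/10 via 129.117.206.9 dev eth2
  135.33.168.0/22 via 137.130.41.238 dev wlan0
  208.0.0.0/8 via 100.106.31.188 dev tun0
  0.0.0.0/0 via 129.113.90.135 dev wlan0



Longest prefix match for 40.195.166.254:
  /21 190.163.152.0: no
  /14 40.192.0.0: MATCH
  /10 176.64.0.0: no
  /22 135.33.168.0: no
  /8 208.0.0.0: no
  /0 0.0.0.0: MATCH
Selected: next-hop 197.33.113.47 via eth1 (matched /14)


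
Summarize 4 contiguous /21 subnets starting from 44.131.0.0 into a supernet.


Original prefix: /21
Number of subnets: 4 = 2^2
New prefix = 21 - 2 = 19
Supernet: 44.131.0.0/19


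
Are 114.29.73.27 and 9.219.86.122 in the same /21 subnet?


Mask: 255.255.248.0
114.29.73.27 AND mask = 114.29.72.0
9.219.86.122 AND mask = 9.219.80.0
No, different subnets (114.29.72.0 vs 9.219.80.0)


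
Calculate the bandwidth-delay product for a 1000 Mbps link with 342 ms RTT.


BDP = bandwidth * RTT
= 1000 Mbps * 342 ms
= 1000 * 1e6 * 342 / 1000 bits
= 342000000 bits
= 42750000 bytes
= 41748.0469 KB
BDP = 342000000 bits (42750000 bytes)


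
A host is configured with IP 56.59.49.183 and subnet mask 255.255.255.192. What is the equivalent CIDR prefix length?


Binary: 11111111.11111111.11111111.11000000
Count leading 1s
Prefix: /26


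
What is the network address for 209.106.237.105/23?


IP:   11010001.01101010.11101101.01101001
Mask: 11111111.11111111.11111110.00000000
AND operation:
Net:  11010001.01101010.11101100.00000000
Network: 209.106.236.0/23


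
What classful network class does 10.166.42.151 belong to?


First octet: 10
Binary: 00001010
0xxxxxxx -> Class A (1-126)
Class A, default mask 255.0.0.0 (/8)


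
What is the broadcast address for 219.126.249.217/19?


Network: 219.126.224.0/19
Host bits = 13
Set all host bits to 1:
Broadcast: 219.126.255.255


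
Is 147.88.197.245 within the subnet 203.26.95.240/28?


Subnet network: 203.26.95.240
Test IP AND mask: 147.88.197.240
No, 147.88.197.245 is not in 203.26.95.240/28


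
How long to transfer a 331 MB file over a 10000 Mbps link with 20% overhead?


Effective throughput = 10000 * (1 - 20/100) = 8000 Mbps
File size in Mb = 331 * 8 = 2648 Mb
Time = 2648 / 8000
Time = 0.331 seconds


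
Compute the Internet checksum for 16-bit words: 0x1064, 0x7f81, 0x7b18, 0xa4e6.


Sum all words (with carry folding):
+ 0x1064 = 0x1064
+ 0x7f81 = 0x8fe5
+ 0x7b18 = 0x0afe
+ 0xa4e6 = 0xafe4
One's complement: ~0xafe4
Checksum = 0x501b


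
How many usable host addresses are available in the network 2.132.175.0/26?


Host bits = 32 - 26 = 6
Total addresses = 2^6 = 64
Usable = total - 2 (network and broadcast)
Usable hosts: 62


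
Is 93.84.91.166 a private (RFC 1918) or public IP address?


RFC 1918 private ranges:
  10.0.0.0/8 (10.0.0.0 - 10.255.255.255)
  172.16.0.0/12 (172.16.0.0 - 172.31.255.255)
  192.168.0.0/16 (192.168.0.0 - 192.168.255.255)
Public (not in any RFC 1918 range)


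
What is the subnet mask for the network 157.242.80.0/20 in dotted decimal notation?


/20 means 20 network bits, 12 host bits
Binary: 11111111111111111111000000000000
Mask: 255.255.240.0


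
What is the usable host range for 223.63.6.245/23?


Network: 223.63.6.0
Broadcast: 223.63.7.255
First usable = network + 1
Last usable = broadcast - 1
Range: 223.63.6.1 to 223.63.7.254


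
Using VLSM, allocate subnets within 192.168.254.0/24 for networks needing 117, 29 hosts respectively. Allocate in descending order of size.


117 hosts -> /25 (126 usable): 192.168.254.0/25
29 hosts -> /27 (30 usable): 192.168.254.128/27
Allocation: 192.168.254.0/25 (117 hosts, 126 usable); 192.168.254.128/27 (29 hosts, 30 usable)


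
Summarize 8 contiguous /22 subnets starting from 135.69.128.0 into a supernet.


Original prefix: /22
Number of subnets: 8 = 2^3
New prefix = 22 - 3 = 19
Supernet: 135.69.128.0/19


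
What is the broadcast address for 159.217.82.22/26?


Network: 159.217.82.0/26
Host bits = 6
Set all host bits to 1:
Broadcast: 159.217.82.63


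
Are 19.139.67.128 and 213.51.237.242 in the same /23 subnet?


Mask: 255.255.254.0
19.139.67.128 AND mask = 19.139.66.0
213.51.237.242 AND mask = 213.51.236.0
No, different subnets (19.139.66.0 vs 213.51.236.0)


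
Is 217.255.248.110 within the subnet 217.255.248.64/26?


Subnet network: 217.255.248.64
Test IP AND mask: 217.255.248.64
Yes, 217.255.248.110 is in 217.255.248.64/26


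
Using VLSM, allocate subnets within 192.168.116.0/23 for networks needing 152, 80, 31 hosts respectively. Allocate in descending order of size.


152 hosts -> /24 (254 usable): 192.168.116.0/24
80 hosts -> /25 (126 usable): 192.168.117.0/25
31 hosts -> /26 (62 usable): 192.168.117.128/26
Allocation: 192.168.116.0/24 (152 hosts, 254 usable); 192.168.117.0/25 (80 hosts, 126 usable); 192.168.117.128/26 (31 hosts, 62 usable)


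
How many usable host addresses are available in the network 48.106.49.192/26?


Host bits = 32 - 26 = 6
Total addresses = 2^6 = 64
Usable = total - 2 (network and broadcast)
Usable hosts: 62


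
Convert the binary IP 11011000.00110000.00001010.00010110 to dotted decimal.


11011000 = 216
00110000 = 48
00001010 = 10
00010110 = 22
IP: 216.48.10.22


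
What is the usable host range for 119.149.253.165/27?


Network: 119.149.253.160
Broadcast: 119.149.253.191
First usable = network + 1
Last usable = broadcast - 1
Range: 119.149.253.161 to 119.149.253.190


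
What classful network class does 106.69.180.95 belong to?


First octet: 106
Binary: 01101010
0xxxxxxx -> Class A (1-126)
Class A, default mask 255.0.0.0 (/8)


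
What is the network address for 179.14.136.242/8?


IP:   10110011.00001110.10001000.11110010
Mask: 11111111.00000000.00000000.00000000
AND operation:
Net:  10110011.00000000.00000000.00000000
Network: 179.0.0.0/8


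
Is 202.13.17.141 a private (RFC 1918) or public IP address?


RFC 1918 private ranges:
  10.0.0.0/8 (10.0.0.0 - 10.255.255.255)
  172.16.0.0/12 (172.16.0.0 - 172.31.255.255)
  192.168.0.0/16 (192.168.0.0 - 192.168.255.255)
Public (not in any RFC 1918 range)


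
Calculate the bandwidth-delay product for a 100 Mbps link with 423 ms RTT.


BDP = bandwidth * RTT
= 100 Mbps * 423 ms
= 100 * 1e6 * 423 / 1000 bits
= 42300000 bits
= 5287500 bytes
= 5163.5742 KB
BDP = 42300000 bits (5287500 bytes)


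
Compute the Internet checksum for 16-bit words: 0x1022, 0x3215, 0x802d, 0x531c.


Sum all words (with carry folding):
+ 0x1022 = 0x1022
+ 0x3215 = 0x4237
+ 0x802d = 0xc264
+ 0x531c = 0x1581
One's complement: ~0x1581
Checksum = 0xea7e


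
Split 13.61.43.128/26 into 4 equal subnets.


New prefix = 26 + 2 = 28
Each subnet has 16 addresses
  13.61.43.128/28
  13.61.43.144/28
  13.61.43.160/28
  13.61.43.176/28
Subnets: 13.61.43.128/28, 13.61.43.144/28, 13.61.43.160/28, 13.61.43.176/28


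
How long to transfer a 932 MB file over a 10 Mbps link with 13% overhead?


Effective throughput = 10 * (1 - 13/100) = 8.7 Mbps
File size in Mb = 932 * 8 = 7456 Mb
Time = 7456 / 8.7
Time = 857.0115 seconds


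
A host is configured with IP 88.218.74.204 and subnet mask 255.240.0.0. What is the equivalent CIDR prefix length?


Binary: 11111111.11110000.00000000.00000000
Count leading 1s
Prefix: /12


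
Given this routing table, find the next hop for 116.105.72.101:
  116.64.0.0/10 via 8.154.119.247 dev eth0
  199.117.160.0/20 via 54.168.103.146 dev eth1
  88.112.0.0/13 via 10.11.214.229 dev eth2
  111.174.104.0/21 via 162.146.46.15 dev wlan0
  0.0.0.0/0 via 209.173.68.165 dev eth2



Longest prefix match for 116.105.72.101:
  /10 116.64.0.0: MATCH
  /20 199.117.160.0: no
  /13 88.112.0.0: no
  /21 111.174.104.0: no
  /0 0.0.0.0: MATCH
Selected: next-hop 8.154.119.247 via eth0 (matched /10)


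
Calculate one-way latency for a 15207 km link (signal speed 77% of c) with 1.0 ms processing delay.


Speed = 0.77 * 3e5 km/s = 231000 km/s
Propagation delay = 15207 / 231000 = 0.0658 s = 65.8312 ms
Processing delay = 1.0 ms
Total one-way latency = 66.8312 ms


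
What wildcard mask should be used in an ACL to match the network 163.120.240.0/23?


Subnet mask: 255.255.254.0
Wildcard = 255.255.255.255 - subnet mask
255 - 255 = 0
255 - 255 = 0
255 - 254 = 1
255 - 0 = 255
Wildcard: 0.0.1.255


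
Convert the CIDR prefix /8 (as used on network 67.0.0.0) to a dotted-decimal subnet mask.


/8 means 8 network bits, 24 host bits
Binary: 11111111000000000000000000000000
Mask: 255.0.0.0
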